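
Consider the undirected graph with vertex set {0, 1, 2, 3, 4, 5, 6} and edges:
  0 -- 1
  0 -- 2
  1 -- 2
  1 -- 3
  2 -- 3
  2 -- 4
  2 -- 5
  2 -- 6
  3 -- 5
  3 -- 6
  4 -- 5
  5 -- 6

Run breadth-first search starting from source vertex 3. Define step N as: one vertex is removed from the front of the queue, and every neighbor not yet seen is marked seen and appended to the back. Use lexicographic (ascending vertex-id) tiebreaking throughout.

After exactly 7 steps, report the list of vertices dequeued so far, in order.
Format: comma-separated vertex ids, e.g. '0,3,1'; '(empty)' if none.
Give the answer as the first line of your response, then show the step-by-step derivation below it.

3,1,2,5,6,0,4

step 1: dequeue 3; queue=[1,2,5,6]; order=3
step 2: dequeue 1; queue=[2,5,6,0]; order=3,1
step 3: dequeue 2; queue=[5,6,0,4]; order=3,1,2
step 4: dequeue 5; queue=[6,0,4]; order=3,1,2,5
step 5: dequeue 6; queue=[0,4]; order=3,1,2,5,6
step 6: dequeue 0; queue=[4]; order=3,1,2,5,6,0
step 7: dequeue 4; queue=[(empty)]; order=3,1,2,5,6,0,4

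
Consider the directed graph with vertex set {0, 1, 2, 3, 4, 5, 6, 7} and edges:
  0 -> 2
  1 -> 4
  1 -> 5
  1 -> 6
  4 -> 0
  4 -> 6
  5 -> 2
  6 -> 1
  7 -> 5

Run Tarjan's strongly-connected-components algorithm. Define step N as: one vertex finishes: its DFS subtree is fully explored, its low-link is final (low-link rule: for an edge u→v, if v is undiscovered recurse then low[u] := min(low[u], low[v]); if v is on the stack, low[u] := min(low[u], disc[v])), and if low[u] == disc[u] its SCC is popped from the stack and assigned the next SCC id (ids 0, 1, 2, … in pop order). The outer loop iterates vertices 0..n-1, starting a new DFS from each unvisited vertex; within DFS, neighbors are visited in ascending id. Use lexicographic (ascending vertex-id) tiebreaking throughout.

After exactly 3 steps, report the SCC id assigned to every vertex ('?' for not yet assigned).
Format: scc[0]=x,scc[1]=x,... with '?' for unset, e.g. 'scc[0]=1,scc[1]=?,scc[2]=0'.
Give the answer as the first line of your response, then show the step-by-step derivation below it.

scc[0]=1,scc[1]=?,scc[2]=0,scc[3]=?,scc[4]=?,scc[5]=?,scc[6]=?,scc[7]=?

step 1: low=(low[0]=0,low[1]=?,low[2]=1,low[3]=?,low[4]=?,low[5]=?,low[6]=?,low[7]=?); scc=(scc[0]=?,scc[1]=?,scc[2]=0,scc[3]=?,scc[4]=?,scc[5]=?,scc[6]=?,scc[7]=?)
step 2: low=(low[0]=0,low[1]=?,low[2]=1,low[3]=?,low[4]=?,low[5]=?,low[6]=?,low[7]=?); scc=(scc[0]=1,scc[1]=?,scc[2]=0,scc[3]=?,scc[4]=?,scc[5]=?,scc[6]=?,scc[7]=?)
step 3: low=(low[0]=0,low[1]=2,low[2]=1,low[3]=?,low[4]=3,low[5]=?,low[6]=2,low[7]=?); scc=(scc[0]=1,scc[1]=?,scc[2]=0,scc[3]=?,scc[4]=?,scc[5]=?,scc[6]=?,scc[7]=?)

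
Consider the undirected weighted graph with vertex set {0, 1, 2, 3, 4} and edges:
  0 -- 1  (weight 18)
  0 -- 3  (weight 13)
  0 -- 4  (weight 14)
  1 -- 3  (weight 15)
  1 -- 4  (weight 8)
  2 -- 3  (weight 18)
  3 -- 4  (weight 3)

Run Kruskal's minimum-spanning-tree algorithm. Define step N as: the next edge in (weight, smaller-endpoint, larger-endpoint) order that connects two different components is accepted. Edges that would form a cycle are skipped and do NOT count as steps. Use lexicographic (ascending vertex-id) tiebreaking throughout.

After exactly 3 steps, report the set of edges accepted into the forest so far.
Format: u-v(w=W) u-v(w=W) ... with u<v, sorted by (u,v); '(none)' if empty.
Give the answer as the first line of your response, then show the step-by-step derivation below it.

0-3(w=13) 1-4(w=8) 3-4(w=3)

step 1: add edge 3-4 (w=3); MST = {3-4(w=3)}
step 2: add edge 1-4 (w=8); MST = {1-4(w=8) 3-4(w=3)}
step 3: add edge 0-3 (w=13); MST = {0-3(w=13) 1-4(w=8) 3-4(w=3)}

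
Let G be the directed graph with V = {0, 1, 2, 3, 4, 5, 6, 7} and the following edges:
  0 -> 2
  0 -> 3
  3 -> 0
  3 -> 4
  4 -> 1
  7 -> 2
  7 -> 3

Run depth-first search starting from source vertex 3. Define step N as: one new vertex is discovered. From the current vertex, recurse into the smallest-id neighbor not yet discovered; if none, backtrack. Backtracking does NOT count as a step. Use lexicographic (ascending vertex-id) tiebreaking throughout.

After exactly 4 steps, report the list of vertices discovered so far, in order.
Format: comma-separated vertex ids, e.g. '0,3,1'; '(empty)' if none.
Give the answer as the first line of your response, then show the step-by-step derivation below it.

3,0,2,4

step 1: discover 3; path=3; order=3
step 2: discover 0; path=3>0; order=3,0
step 3: discover 2; path=3>0>2; order=3,0,2
step 4: discover 4; path=3>4; order=3,0,2,4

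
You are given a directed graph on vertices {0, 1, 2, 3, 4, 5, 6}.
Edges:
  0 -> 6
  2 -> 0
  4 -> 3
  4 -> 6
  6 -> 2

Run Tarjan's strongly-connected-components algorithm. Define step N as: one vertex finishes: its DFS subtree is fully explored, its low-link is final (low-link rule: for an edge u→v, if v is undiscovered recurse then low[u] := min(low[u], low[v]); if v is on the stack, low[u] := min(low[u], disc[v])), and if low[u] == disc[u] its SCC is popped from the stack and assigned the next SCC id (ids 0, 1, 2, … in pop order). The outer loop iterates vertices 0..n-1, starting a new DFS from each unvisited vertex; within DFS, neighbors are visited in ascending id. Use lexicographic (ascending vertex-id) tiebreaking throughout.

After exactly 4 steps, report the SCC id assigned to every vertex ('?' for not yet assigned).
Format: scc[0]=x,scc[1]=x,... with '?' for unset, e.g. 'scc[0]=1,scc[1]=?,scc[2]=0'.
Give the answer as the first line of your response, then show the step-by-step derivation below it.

scc[0]=0,scc[1]=1,scc[2]=0,scc[3]=?,scc[4]=?,scc[5]=?,scc[6]=0

step 1: low=(low[0]=0,low[1]=?,low[2]=0,low[3]=?,low[4]=?,low[5]=?,low[6]=1); scc=(scc[0]=?,scc[1]=?,scc[2]=?,scc[3]=?,scc[4]=?,scc[5]=?,scc[6]=?)
step 2: low=(low[0]=0,low[1]=?,low[2]=0,low[3]=?,low[4]=?,low[5]=?,low[6]=0); scc=(scc[0]=?,scc[1]=?,scc[2]=?,scc[3]=?,scc[4]=?,scc[5]=?,scc[6]=?)
step 3: low=(low[0]=0,low[1]=?,low[2]=0,low[3]=?,low[4]=?,low[5]=?,low[6]=0); scc=(scc[0]=0,scc[1]=?,scc[2]=0,scc[3]=?,scc[4]=?,scc[5]=?,scc[6]=0)
step 4: low=(low[0]=0,low[1]=3,low[2]=0,low[3]=?,low[4]=?,low[5]=?,low[6]=0); scc=(scc[0]=0,scc[1]=1,scc[2]=0,scc[3]=?,scc[4]=?,scc[5]=?,scc[6]=0)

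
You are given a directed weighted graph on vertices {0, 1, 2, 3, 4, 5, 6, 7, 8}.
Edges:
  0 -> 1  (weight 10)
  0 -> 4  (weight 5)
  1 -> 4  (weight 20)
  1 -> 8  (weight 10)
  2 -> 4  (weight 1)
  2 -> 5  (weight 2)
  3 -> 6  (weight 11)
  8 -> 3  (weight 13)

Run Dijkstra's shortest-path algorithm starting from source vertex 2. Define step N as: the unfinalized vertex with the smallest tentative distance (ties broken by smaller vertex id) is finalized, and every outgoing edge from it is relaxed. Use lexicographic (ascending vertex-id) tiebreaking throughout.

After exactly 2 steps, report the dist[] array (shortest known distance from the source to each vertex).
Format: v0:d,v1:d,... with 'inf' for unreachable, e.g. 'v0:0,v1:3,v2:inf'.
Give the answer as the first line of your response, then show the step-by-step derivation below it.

v0:inf,v1:inf,v2:0,v3:inf,v4:1,v5:2,v6:inf,v7:inf,v8:inf

step 1: dist = v0:inf,v1:inf,v2:0,v3:inf,v4:1,v5:2,v6:inf,v7:inf,v8:inf
step 2: dist = v0:inf,v1:inf,v2:0,v3:inf,v4:1,v5:2,v6:inf,v7:inf,v8:inf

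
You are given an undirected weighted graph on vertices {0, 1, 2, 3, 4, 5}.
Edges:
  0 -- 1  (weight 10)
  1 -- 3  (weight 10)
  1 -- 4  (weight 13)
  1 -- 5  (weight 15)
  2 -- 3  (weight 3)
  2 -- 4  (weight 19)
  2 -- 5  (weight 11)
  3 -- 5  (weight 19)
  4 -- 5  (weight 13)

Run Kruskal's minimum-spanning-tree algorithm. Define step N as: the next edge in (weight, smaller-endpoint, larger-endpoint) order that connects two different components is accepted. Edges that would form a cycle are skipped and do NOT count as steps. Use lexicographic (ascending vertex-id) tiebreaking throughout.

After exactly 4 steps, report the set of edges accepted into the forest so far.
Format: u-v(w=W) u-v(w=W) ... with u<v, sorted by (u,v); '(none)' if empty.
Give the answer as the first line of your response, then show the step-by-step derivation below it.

0-1(w=10) 1-3(w=10) 2-3(w=3) 2-5(w=11)

step 1: add edge 2-3 (w=3); MST = {2-3(w=3)}
step 2: add edge 0-1 (w=10); MST = {0-1(w=10) 2-3(w=3)}
step 3: add edge 1-3 (w=10); MST = {0-1(w=10) 1-3(w=10) 2-3(w=3)}
step 4: add edge 2-5 (w=11); MST = {0-1(w=10) 1-3(w=10) 2-3(w=3) 2-5(w=11)}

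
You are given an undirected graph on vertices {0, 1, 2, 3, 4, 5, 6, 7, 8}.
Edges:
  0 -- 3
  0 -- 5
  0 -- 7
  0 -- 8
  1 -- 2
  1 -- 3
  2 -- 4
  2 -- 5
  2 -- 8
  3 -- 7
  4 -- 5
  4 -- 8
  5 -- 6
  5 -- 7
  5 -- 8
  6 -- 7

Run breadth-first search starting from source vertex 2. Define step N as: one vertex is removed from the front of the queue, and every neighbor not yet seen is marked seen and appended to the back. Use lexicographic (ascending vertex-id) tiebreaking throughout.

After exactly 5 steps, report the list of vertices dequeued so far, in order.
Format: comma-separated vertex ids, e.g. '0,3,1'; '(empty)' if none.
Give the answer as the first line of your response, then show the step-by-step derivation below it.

2,1,4,5,8

step 1: dequeue 2; queue=[1,4,5,8]; order=2
step 2: dequeue 1; queue=[4,5,8,3]; order=2,1
step 3: dequeue 4; queue=[5,8,3]; order=2,1,4
step 4: dequeue 5; queue=[8,3,0,6,7]; order=2,1,4,5
step 5: dequeue 8; queue=[3,0,6,7]; order=2,1,4,5,8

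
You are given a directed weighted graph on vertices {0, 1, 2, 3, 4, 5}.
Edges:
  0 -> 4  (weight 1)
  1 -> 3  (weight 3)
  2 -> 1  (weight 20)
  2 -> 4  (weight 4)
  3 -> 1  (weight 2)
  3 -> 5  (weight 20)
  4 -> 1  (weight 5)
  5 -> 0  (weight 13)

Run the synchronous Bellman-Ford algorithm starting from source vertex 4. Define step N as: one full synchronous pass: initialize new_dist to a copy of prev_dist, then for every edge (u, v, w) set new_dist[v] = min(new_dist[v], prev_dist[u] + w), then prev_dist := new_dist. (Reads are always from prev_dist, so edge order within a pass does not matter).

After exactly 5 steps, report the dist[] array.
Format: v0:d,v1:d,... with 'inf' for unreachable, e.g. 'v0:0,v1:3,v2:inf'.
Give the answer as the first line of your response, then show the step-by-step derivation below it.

v0:41,v1:5,v2:inf,v3:8,v4:0,v5:28

step 1: dist = v0:inf,v1:5,v2:inf,v3:inf,v4:0,v5:inf
step 2: dist = v0:inf,v1:5,v2:inf,v3:8,v4:0,v5:inf
step 3: dist = v0:inf,v1:5,v2:inf,v3:8,v4:0,v5:28
step 4: dist = v0:41,v1:5,v2:inf,v3:8,v4:0,v5:28
step 5: dist = v0:41,v1:5,v2:inf,v3:8,v4:0,v5:28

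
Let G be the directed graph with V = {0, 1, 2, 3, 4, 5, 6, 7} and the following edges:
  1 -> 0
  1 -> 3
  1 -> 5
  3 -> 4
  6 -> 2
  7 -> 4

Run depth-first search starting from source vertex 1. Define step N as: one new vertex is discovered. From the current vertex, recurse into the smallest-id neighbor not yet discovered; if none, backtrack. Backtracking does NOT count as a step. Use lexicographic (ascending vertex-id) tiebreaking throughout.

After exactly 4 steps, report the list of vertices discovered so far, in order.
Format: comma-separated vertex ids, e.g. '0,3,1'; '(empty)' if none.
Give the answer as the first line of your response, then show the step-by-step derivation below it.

1,0,3,4

step 1: discover 1; path=1; order=1
step 2: discover 0; path=1>0; order=1,0
step 3: discover 3; path=1>3; order=1,0,3
step 4: discover 4; path=1>3>4; order=1,0,3,4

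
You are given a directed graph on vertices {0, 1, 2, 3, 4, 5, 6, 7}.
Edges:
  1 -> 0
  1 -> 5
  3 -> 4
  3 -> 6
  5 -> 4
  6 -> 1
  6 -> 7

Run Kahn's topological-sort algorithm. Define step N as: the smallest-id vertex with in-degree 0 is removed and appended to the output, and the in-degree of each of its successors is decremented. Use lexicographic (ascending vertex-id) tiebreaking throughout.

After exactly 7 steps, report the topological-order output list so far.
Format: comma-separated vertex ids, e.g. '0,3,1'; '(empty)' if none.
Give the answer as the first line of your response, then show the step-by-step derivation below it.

2,3,6,1,0,5,4

step 1: output 2; order=[2]; indeg=(1,1,0,0,2,1,1,1)
step 2: output 3; order=[2,3]; indeg=(1,1,0,0,1,1,0,1)
step 3: output 6; order=[2,3,6]; indeg=(1,0,0,0,1,1,0,0)
step 4: output 1; order=[2,3,6,1]; indeg=(0,0,0,0,1,0,0,0)
step 5: output 0; order=[2,3,6,1,0]; indeg=(0,0,0,0,1,0,0,0)
step 6: output 5; order=[2,3,6,1,0,5]; indeg=(0,0,0,0,0,0,0,0)
step 7: output 4; order=[2,3,6,1,0,5,4]; indeg=(0,0,0,0,0,0,0,0)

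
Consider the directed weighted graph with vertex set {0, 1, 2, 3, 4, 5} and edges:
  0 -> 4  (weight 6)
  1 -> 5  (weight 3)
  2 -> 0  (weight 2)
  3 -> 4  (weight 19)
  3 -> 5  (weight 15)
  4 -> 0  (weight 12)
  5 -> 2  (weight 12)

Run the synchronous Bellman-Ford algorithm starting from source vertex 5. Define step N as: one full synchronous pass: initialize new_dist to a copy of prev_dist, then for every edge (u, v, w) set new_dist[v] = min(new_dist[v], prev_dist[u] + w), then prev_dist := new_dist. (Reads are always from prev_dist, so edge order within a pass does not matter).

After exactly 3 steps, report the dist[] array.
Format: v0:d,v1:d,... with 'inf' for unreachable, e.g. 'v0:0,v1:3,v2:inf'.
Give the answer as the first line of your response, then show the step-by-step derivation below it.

v0:14,v1:inf,v2:12,v3:inf,v4:20,v5:0

step 1: dist = v0:inf,v1:inf,v2:12,v3:inf,v4:inf,v5:0
step 2: dist = v0:14,v1:inf,v2:12,v3:inf,v4:inf,v5:0
step 3: dist = v0:14,v1:inf,v2:12,v3:inf,v4:20,v5:0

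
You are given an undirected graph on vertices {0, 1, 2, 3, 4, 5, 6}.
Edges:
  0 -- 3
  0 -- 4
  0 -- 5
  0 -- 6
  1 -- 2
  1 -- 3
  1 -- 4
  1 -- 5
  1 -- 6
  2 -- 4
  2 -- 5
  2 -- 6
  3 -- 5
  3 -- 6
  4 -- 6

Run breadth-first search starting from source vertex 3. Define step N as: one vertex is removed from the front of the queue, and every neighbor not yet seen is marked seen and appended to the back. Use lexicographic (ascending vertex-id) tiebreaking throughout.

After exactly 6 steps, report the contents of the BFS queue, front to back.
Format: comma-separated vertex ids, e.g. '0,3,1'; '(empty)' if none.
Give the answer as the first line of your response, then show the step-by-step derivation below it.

2

step 1: dequeue 3; queue=[0,1,5,6]; order=3
step 2: dequeue 0; queue=[1,5,6,4]; order=3,0
step 3: dequeue 1; queue=[5,6,4,2]; order=3,0,1
step 4: dequeue 5; queue=[6,4,2]; order=3,0,1,5
step 5: dequeue 6; queue=[4,2]; order=3,0,1,5,6
step 6: dequeue 4; queue=[2]; order=3,0,1,5,6,4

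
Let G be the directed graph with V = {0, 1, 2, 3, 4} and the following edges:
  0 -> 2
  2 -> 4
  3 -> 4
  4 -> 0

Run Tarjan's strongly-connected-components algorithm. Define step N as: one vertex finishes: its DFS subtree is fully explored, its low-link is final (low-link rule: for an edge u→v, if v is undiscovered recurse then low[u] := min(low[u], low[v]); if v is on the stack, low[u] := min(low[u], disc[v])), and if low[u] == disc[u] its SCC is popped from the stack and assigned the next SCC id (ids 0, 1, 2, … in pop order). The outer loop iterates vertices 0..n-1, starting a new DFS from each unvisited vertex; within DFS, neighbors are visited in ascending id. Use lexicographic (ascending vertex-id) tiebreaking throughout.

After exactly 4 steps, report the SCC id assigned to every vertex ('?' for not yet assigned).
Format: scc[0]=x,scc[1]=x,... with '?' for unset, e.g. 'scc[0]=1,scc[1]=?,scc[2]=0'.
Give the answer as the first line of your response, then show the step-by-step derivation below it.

scc[0]=0,scc[1]=1,scc[2]=0,scc[3]=?,scc[4]=0

step 1: low=(low[0]=0,low[1]=?,low[2]=1,low[3]=?,low[4]=0); scc=(scc[0]=?,scc[1]=?,scc[2]=?,scc[3]=?,scc[4]=?)
step 2: low=(low[0]=0,low[1]=?,low[2]=0,low[3]=?,low[4]=0); scc=(scc[0]=?,scc[1]=?,scc[2]=?,scc[3]=?,scc[4]=?)
step 3: low=(low[0]=0,low[1]=?,low[2]=0,low[3]=?,low[4]=0); scc=(scc[0]=0,scc[1]=?,scc[2]=0,scc[3]=?,scc[4]=0)
step 4: low=(low[0]=0,low[1]=3,low[2]=0,low[3]=?,low[4]=0); scc=(scc[0]=0,scc[1]=1,scc[2]=0,scc[3]=?,scc[4]=0)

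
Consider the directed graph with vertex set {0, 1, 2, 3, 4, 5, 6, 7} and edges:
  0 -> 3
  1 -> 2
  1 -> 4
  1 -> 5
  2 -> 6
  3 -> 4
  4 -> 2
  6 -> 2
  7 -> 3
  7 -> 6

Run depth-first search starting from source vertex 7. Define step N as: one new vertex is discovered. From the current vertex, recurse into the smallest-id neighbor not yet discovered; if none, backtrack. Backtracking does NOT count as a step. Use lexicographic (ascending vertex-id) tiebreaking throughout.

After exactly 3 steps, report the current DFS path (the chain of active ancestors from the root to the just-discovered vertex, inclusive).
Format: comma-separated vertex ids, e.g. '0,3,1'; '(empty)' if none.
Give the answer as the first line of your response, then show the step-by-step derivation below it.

7,3,4

step 1: discover 7; path=7; order=7
step 2: discover 3; path=7>3; order=7,3
step 3: discover 4; path=7>3>4; order=7,3,4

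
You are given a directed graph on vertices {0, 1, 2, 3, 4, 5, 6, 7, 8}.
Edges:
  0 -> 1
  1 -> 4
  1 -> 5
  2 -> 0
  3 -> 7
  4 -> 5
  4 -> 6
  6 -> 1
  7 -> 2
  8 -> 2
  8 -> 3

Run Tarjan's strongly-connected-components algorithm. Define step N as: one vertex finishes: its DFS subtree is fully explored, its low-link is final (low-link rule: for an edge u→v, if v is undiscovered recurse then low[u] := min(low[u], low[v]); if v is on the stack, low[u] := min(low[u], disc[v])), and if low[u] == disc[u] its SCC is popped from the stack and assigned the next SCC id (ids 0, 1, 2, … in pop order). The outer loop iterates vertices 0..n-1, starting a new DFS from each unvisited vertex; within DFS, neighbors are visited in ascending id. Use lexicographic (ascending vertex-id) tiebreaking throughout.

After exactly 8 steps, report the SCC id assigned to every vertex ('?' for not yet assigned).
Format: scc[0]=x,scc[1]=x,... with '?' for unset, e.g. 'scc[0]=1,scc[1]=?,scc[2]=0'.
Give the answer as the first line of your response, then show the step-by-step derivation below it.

scc[0]=2,scc[1]=1,scc[2]=3,scc[3]=5,scc[4]=1,scc[5]=0,scc[6]=1,scc[7]=4,scc[8]=?

step 1: low=(low[0]=0,low[1]=1,low[2]=?,low[3]=?,low[4]=2,low[5]=3,low[6]=?,low[7]=?,low[8]=?); scc=(scc[0]=?,scc[1]=?,scc[2]=?,scc[3]=?,scc[4]=?,scc[5]=0,scc[6]=?,scc[7]=?,scc[8]=?)
step 2: low=(low[0]=0,low[1]=1,low[2]=?,low[3]=?,low[4]=2,low[5]=3,low[6]=1,low[7]=?,low[8]=?); scc=(scc[0]=?,scc[1]=?,scc[2]=?,scc[3]=?,scc[4]=?,scc[5]=0,scc[6]=?,scc[7]=?,scc[8]=?)
step 3: low=(low[0]=0,low[1]=1,low[2]=?,low[3]=?,low[4]=1,low[5]=3,low[6]=1,low[7]=?,low[8]=?); scc=(scc[0]=?,scc[1]=?,scc[2]=?,scc[3]=?,scc[4]=?,scc[5]=0,scc[6]=?,scc[7]=?,scc[8]=?)
step 4: low=(low[0]=0,low[1]=1,low[2]=?,low[3]=?,low[4]=1,low[5]=3,low[6]=1,low[7]=?,low[8]=?); scc=(scc[0]=?,scc[1]=1,scc[2]=?,scc[3]=?,scc[4]=1,scc[5]=0,scc[6]=1,scc[7]=?,scc[8]=?)
step 5: low=(low[0]=0,low[1]=1,low[2]=?,low[3]=?,low[4]=1,low[5]=3,low[6]=1,low[7]=?,low[8]=?); scc=(scc[0]=2,scc[1]=1,scc[2]=?,scc[3]=?,scc[4]=1,scc[5]=0,scc[6]=1,scc[7]=?,scc[8]=?)
step 6: low=(low[0]=0,low[1]=1,low[2]=5,low[3]=?,low[4]=1,low[5]=3,low[6]=1,low[7]=?,low[8]=?); scc=(scc[0]=2,scc[1]=1,scc[2]=3,scc[3]=?,scc[4]=1,scc[5]=0,scc[6]=1,scc[7]=?,scc[8]=?)
step 7: low=(low[0]=0,low[1]=1,low[2]=5,low[3]=6,low[4]=1,low[5]=3,low[6]=1,low[7]=7,low[8]=?); scc=(scc[0]=2,scc[1]=1,scc[2]=3,scc[3]=?,scc[4]=1,scc[5]=0,scc[6]=1,scc[7]=4,scc[8]=?)
step 8: low=(low[0]=0,low[1]=1,low[2]=5,low[3]=6,low[4]=1,low[5]=3,low[6]=1,low[7]=7,low[8]=?); scc=(scc[0]=2,scc[1]=1,scc[2]=3,scc[3]=5,scc[4]=1,scc[5]=0,scc[6]=1,scc[7]=4,scc[8]=?)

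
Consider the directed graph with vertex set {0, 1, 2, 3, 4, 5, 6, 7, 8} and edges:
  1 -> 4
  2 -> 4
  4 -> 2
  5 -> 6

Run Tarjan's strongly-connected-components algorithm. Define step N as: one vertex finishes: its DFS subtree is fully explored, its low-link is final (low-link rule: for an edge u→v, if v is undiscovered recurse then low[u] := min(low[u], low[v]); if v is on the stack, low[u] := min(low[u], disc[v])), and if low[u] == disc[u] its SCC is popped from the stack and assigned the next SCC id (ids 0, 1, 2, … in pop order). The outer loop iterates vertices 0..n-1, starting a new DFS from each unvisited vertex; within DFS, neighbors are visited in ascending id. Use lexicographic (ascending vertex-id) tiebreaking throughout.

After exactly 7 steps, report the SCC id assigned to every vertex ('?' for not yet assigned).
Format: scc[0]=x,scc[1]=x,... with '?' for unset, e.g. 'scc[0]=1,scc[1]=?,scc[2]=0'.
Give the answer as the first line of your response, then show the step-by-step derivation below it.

scc[0]=0,scc[1]=2,scc[2]=1,scc[3]=3,scc[4]=1,scc[5]=5,scc[6]=4,scc[7]=?,scc[8]=?

step 1: low=(low[0]=0,low[1]=?,low[2]=?,low[3]=?,low[4]=?,low[5]=?,low[6]=?,low[7]=?,low[8]=?); scc=(scc[0]=0,scc[1]=?,scc[2]=?,scc[3]=?,scc[4]=?,scc[5]=?,scc[6]=?,scc[7]=?,scc[8]=?)
step 2: low=(low[0]=0,low[1]=1,low[2]=2,low[3]=?,low[4]=2,low[5]=?,low[6]=?,low[7]=?,low[8]=?); scc=(scc[0]=0,scc[1]=?,scc[2]=?,scc[3]=?,scc[4]=?,scc[5]=?,scc[6]=?,scc[7]=?,scc[8]=?)
step 3: low=(low[0]=0,low[1]=1,low[2]=2,low[3]=?,low[4]=2,low[5]=?,low[6]=?,low[7]=?,low[8]=?); scc=(scc[0]=0,scc[1]=?,scc[2]=1,scc[3]=?,scc[4]=1,scc[5]=?,scc[6]=?,scc[7]=?,scc[8]=?)
step 4: low=(low[0]=0,low[1]=1,low[2]=2,low[3]=?,low[4]=2,low[5]=?,low[6]=?,low[7]=?,low[8]=?); scc=(scc[0]=0,scc[1]=2,scc[2]=1,scc[3]=?,scc[4]=1,scc[5]=?,scc[6]=?,scc[7]=?,scc[8]=?)
step 5: low=(low[0]=0,low[1]=1,low[2]=2,low[3]=4,low[4]=2,low[5]=?,low[6]=?,low[7]=?,low[8]=?); scc=(scc[0]=0,scc[1]=2,scc[2]=1,scc[3]=3,scc[4]=1,scc[5]=?,scc[6]=?,scc[7]=?,scc[8]=?)
step 6: low=(low[0]=0,low[1]=1,low[2]=2,low[3]=4,low[4]=2,low[5]=5,low[6]=6,low[7]=?,low[8]=?); scc=(scc[0]=0,scc[1]=2,scc[2]=1,scc[3]=3,scc[4]=1,scc[5]=?,scc[6]=4,scc[7]=?,scc[8]=?)
step 7: low=(low[0]=0,low[1]=1,low[2]=2,low[3]=4,low[4]=2,low[5]=5,low[6]=6,low[7]=?,low[8]=?); scc=(scc[0]=0,scc[1]=2,scc[2]=1,scc[3]=3,scc[4]=1,scc[5]=5,scc[6]=4,scc[7]=?,scc[8]=?)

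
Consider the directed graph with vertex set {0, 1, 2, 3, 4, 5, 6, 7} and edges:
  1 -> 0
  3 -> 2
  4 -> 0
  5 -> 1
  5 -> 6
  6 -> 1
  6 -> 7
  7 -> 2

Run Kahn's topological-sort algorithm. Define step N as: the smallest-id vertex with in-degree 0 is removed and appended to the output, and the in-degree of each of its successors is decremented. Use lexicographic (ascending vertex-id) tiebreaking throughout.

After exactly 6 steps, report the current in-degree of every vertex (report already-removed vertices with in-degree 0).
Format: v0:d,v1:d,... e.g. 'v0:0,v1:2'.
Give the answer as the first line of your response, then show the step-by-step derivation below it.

v0:0,v1:0,v2:1,v3:0,v4:0,v5:0,v6:0,v7:0

step 1: output 3; order=[3]; indeg=(2,2,1,0,0,0,1,1)
step 2: output 4; order=[3,4]; indeg=(1,2,1,0,0,0,1,1)
step 3: output 5; order=[3,4,5]; indeg=(1,1,1,0,0,0,0,1)
step 4: output 6; order=[3,4,5,6]; indeg=(1,0,1,0,0,0,0,0)
step 5: output 1; order=[3,4,5,6,1]; indeg=(0,0,1,0,0,0,0,0)
step 6: output 0; order=[3,4,5,6,1,0]; indeg=(0,0,1,0,0,0,0,0)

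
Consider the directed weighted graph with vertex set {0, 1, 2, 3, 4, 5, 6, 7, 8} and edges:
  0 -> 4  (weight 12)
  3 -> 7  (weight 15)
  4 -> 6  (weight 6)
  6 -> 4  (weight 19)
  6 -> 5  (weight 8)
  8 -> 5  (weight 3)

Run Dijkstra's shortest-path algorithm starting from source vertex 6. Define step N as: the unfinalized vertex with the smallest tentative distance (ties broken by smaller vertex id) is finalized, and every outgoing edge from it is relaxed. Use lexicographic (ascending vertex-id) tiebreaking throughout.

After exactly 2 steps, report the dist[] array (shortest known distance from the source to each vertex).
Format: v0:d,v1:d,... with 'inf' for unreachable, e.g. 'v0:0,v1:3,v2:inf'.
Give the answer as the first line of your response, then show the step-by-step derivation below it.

v0:inf,v1:inf,v2:inf,v3:inf,v4:19,v5:8,v6:0,v7:inf,v8:inf

step 1: dist = v0:inf,v1:inf,v2:inf,v3:inf,v4:19,v5:8,v6:0,v7:inf,v8:inf
step 2: dist = v0:inf,v1:inf,v2:inf,v3:inf,v4:19,v5:8,v6:0,v7:inf,v8:inf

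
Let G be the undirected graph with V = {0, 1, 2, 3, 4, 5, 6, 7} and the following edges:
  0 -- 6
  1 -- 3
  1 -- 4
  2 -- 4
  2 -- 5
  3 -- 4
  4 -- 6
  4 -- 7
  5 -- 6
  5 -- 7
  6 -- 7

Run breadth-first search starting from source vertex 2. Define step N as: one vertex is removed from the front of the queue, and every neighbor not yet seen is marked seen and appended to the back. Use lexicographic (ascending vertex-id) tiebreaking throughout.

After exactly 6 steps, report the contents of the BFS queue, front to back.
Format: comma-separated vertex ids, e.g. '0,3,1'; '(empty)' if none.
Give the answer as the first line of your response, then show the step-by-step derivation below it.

7,0

step 1: dequeue 2; queue=[4,5]; order=2
step 2: dequeue 4; queue=[5,1,3,6,7]; order=2,4
step 3: dequeue 5; queue=[1,3,6,7]; order=2,4,5
step 4: dequeue 1; queue=[3,6,7]; order=2,4,5,1
step 5: dequeue 3; queue=[6,7]; order=2,4,5,1,3
step 6: dequeue 6; queue=[7,0]; order=2,4,5,1,3,6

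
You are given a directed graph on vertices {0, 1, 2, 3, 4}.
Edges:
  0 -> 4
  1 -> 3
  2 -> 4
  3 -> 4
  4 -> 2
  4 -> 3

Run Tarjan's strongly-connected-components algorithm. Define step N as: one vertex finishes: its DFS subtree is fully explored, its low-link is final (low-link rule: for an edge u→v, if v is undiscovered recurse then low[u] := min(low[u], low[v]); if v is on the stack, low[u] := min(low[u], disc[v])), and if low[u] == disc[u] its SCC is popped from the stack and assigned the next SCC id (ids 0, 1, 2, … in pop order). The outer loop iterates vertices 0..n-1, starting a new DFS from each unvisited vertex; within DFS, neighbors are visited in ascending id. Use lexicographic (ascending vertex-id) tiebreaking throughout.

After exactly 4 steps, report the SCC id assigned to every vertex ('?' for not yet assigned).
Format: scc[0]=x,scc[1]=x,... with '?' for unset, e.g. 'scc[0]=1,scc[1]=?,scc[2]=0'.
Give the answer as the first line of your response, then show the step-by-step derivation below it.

scc[0]=1,scc[1]=?,scc[2]=0,scc[3]=0,scc[4]=0

step 1: low=(low[0]=0,low[1]=?,low[2]=1,low[3]=?,low[4]=1); scc=(scc[0]=?,scc[1]=?,scc[2]=?,scc[3]=?,scc[4]=?)
step 2: low=(low[0]=0,low[1]=?,low[2]=1,low[3]=1,low[4]=1); scc=(scc[0]=?,scc[1]=?,scc[2]=?,scc[3]=?,scc[4]=?)
step 3: low=(low[0]=0,low[1]=?,low[2]=1,low[3]=1,low[4]=1); scc=(scc[0]=?,scc[1]=?,scc[2]=0,scc[3]=0,scc[4]=0)
step 4: low=(low[0]=0,low[1]=?,low[2]=1,low[3]=1,low[4]=1); scc=(scc[0]=1,scc[1]=?,scc[2]=0,scc[3]=0,scc[4]=0)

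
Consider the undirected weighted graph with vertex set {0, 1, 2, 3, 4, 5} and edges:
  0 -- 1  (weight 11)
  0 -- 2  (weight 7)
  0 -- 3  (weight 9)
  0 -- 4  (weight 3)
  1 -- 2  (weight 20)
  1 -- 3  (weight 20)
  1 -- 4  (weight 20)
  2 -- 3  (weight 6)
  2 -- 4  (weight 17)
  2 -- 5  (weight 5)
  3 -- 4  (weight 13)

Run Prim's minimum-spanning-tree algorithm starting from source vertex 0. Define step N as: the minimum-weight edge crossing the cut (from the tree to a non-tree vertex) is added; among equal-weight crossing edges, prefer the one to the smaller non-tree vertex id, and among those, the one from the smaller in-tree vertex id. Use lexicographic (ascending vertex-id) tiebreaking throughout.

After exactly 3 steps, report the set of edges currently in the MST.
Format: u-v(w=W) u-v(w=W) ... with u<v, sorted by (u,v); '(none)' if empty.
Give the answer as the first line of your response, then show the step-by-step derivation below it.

0-2(w=7) 0-4(w=3) 2-5(w=5)

step 1: add edge 0-4 (w=3); MST = {0-4(w=3)}
step 2: add edge 0-2 (w=7); MST = {0-2(w=7) 0-4(w=3)}
step 3: add edge 2-5 (w=5); MST = {0-2(w=7) 0-4(w=3) 2-5(w=5)}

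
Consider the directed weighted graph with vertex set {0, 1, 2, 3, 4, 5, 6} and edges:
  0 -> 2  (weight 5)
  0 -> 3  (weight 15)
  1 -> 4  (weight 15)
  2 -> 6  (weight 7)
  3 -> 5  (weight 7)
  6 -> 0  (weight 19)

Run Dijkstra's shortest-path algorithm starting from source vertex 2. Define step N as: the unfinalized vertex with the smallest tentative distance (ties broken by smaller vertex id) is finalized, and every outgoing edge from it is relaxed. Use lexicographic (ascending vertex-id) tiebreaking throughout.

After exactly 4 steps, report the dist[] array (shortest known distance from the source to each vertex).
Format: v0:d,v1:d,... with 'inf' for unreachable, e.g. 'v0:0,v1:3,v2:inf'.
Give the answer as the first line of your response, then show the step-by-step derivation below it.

v0:26,v1:inf,v2:0,v3:41,v4:inf,v5:48,v6:7

step 1: dist = v0:inf,v1:inf,v2:0,v3:inf,v4:inf,v5:inf,v6:7
step 2: dist = v0:26,v1:inf,v2:0,v3:inf,v4:inf,v5:inf,v6:7
step 3: dist = v0:26,v1:inf,v2:0,v3:41,v4:inf,v5:inf,v6:7
step 4: dist = v0:26,v1:inf,v2:0,v3:41,v4:inf,v5:48,v6:7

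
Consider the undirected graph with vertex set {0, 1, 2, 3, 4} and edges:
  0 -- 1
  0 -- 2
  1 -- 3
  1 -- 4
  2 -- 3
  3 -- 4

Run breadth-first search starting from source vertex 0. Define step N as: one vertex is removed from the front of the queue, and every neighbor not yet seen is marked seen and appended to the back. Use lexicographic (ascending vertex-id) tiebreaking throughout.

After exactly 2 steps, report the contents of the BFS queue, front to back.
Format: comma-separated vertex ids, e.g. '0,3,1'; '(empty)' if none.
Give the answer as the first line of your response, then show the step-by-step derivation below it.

2,3,4

step 1: dequeue 0; queue=[1,2]; order=0
step 2: dequeue 1; queue=[2,3,4]; order=0,1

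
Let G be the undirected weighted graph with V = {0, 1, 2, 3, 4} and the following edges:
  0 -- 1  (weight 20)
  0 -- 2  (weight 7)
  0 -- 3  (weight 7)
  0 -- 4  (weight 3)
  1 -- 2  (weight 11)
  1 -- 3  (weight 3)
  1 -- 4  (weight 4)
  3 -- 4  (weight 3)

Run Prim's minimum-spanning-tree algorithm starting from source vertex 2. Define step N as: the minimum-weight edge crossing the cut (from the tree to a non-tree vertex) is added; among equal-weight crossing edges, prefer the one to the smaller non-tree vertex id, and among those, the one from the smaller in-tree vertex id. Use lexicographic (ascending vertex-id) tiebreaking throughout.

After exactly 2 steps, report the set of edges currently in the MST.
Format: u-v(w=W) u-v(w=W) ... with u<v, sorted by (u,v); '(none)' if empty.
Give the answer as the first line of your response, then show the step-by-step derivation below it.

0-2(w=7) 0-4(w=3)

step 1: add edge 0-2 (w=7); MST = {0-2(w=7)}
step 2: add edge 0-4 (w=3); MST = {0-2(w=7) 0-4(w=3)}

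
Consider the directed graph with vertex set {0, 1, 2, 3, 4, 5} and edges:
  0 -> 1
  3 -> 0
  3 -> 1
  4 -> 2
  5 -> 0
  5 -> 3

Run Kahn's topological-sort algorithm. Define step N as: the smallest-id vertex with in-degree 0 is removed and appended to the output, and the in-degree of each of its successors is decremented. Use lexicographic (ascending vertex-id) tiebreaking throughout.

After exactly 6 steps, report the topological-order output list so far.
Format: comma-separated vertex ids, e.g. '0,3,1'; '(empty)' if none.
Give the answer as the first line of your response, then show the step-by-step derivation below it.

4,2,5,3,0,1

step 1: output 4; order=[4]; indeg=(2,2,0,1,0,0)
step 2: output 2; order=[4,2]; indeg=(2,2,0,1,0,0)
step 3: output 5; order=[4,2,5]; indeg=(1,2,0,0,0,0)
step 4: output 3; order=[4,2,5,3]; indeg=(0,1,0,0,0,0)
step 5: output 0; order=[4,2,5,3,0]; indeg=(0,0,0,0,0,0)
step 6: output 1; order=[4,2,5,3,0,1]; indeg=(0,0,0,0,0,0)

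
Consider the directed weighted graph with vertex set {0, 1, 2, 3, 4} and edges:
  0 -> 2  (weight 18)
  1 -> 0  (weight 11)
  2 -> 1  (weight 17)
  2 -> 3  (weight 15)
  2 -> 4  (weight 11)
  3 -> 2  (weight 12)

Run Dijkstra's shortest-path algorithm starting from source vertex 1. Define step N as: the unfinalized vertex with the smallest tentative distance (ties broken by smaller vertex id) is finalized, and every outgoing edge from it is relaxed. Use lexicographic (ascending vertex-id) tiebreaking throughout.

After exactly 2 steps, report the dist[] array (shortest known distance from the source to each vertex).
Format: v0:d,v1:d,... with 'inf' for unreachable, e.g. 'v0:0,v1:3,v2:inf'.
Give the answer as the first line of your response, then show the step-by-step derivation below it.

v0:11,v1:0,v2:29,v3:inf,v4:inf

step 1: dist = v0:11,v1:0,v2:inf,v3:inf,v4:inf
step 2: dist = v0:11,v1:0,v2:29,v3:inf,v4:inf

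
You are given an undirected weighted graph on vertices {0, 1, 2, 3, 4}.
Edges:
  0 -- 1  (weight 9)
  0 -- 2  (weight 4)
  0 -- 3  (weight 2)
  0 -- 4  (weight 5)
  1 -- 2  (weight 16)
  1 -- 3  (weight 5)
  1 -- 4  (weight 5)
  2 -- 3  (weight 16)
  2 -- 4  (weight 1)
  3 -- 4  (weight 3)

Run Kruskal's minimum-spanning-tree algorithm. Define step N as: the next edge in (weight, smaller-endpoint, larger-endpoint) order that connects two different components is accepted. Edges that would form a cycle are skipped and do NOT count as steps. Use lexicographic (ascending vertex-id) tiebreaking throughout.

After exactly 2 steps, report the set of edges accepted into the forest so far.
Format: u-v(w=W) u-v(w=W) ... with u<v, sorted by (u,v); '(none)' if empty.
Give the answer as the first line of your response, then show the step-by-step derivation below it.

0-3(w=2) 2-4(w=1)

step 1: add edge 2-4 (w=1); MST = {2-4(w=1)}
step 2: add edge 0-3 (w=2); MST = {0-3(w=2) 2-4(w=1)}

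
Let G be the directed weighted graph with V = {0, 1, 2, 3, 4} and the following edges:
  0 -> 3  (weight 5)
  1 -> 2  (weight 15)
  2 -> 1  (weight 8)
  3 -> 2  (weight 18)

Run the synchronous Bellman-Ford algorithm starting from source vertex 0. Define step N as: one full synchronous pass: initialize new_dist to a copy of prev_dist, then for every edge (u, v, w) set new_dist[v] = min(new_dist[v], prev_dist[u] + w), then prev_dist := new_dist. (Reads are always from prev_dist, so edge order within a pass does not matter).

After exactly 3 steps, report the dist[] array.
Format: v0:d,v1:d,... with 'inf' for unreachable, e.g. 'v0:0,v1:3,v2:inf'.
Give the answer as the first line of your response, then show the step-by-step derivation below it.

v0:0,v1:31,v2:23,v3:5,v4:inf

step 1: dist = v0:0,v1:inf,v2:inf,v3:5,v4:inf
step 2: dist = v0:0,v1:inf,v2:23,v3:5,v4:inf
step 3: dist = v0:0,v1:31,v2:23,v3:5,v4:inf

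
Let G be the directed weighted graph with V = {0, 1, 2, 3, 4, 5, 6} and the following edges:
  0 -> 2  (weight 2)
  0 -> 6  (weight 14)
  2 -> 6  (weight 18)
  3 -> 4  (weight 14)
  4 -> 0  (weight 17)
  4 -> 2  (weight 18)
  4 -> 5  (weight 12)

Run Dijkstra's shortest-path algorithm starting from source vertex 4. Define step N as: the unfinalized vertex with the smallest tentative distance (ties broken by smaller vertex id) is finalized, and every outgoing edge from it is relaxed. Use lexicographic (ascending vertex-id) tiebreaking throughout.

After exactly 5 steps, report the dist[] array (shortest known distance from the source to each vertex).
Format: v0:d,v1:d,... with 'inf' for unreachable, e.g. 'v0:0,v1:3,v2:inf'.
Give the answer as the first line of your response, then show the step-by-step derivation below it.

v0:17,v1:inf,v2:18,v3:inf,v4:0,v5:12,v6:31

step 1: dist = v0:17,v1:inf,v2:18,v3:inf,v4:0,v5:12,v6:inf
step 2: dist = v0:17,v1:inf,v2:18,v3:inf,v4:0,v5:12,v6:inf
step 3: dist = v0:17,v1:inf,v2:18,v3:inf,v4:0,v5:12,v6:31
step 4: dist = v0:17,v1:inf,v2:18,v3:inf,v4:0,v5:12,v6:31
step 5: dist = v0:17,v1:inf,v2:18,v3:inf,v4:0,v5:12,v6:31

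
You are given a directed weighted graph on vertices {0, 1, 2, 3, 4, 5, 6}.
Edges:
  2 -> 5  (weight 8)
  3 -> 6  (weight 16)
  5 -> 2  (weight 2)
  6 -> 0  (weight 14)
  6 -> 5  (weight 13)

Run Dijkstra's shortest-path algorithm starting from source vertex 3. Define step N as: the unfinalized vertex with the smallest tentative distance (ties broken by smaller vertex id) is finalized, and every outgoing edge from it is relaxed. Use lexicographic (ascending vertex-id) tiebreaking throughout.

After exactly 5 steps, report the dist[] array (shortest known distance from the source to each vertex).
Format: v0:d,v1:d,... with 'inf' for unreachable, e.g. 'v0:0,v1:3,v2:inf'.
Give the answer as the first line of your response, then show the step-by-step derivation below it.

v0:30,v1:inf,v2:31,v3:0,v4:inf,v5:29,v6:16

step 1: dist = v0:inf,v1:inf,v2:inf,v3:0,v4:inf,v5:inf,v6:16
step 2: dist = v0:30,v1:inf,v2:inf,v3:0,v4:inf,v5:29,v6:16
step 3: dist = v0:30,v1:inf,v2:31,v3:0,v4:inf,v5:29,v6:16
step 4: dist = v0:30,v1:inf,v2:31,v3:0,v4:inf,v5:29,v6:16
step 5: dist = v0:30,v1:inf,v2:31,v3:0,v4:inf,v5:29,v6:16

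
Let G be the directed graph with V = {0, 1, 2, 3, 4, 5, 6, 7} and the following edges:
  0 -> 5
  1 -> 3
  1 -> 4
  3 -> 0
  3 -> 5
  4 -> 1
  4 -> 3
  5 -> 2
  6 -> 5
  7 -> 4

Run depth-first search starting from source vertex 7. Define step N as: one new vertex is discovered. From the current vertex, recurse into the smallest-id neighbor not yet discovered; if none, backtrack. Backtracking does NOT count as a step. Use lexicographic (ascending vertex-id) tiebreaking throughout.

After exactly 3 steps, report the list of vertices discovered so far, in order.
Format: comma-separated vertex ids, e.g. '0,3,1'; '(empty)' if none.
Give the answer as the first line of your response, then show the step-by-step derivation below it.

7,4,1

step 1: discover 7; path=7; order=7
step 2: discover 4; path=7>4; order=7,4
step 3: discover 1; path=7>4>1; order=7,4,1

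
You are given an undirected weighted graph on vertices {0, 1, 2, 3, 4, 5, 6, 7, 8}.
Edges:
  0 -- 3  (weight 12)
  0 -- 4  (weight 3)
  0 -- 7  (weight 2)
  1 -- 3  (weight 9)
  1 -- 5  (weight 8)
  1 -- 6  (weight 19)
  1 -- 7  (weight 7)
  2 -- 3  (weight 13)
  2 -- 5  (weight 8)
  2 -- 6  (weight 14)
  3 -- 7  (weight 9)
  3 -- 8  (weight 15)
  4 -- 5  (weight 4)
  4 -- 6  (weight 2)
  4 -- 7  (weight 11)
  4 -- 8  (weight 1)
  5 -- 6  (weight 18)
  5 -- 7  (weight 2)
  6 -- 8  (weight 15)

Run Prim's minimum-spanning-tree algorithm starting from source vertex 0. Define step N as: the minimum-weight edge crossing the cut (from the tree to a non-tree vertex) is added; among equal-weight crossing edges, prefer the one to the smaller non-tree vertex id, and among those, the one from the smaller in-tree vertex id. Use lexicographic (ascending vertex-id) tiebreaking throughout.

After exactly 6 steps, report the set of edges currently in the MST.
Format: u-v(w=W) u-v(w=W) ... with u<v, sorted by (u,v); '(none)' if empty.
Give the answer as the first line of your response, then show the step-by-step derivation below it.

0-4(w=3) 0-7(w=2) 1-7(w=7) 4-6(w=2) 4-8(w=1) 5-7(w=2)

step 1: add edge 0-7 (w=2); MST = {0-7(w=2)}
step 2: add edge 5-7 (w=2); MST = {0-7(w=2) 5-7(w=2)}
step 3: add edge 0-4 (w=3); MST = {0-4(w=3) 0-7(w=2) 5-7(w=2)}
step 4: add edge 4-8 (w=1); MST = {0-4(w=3) 0-7(w=2) 4-8(w=1) 5-7(w=2)}
step 5: add edge 4-6 (w=2); MST = {0-4(w=3) 0-7(w=2) 4-6(w=2) 4-8(w=1) 5-7(w=2)}
step 6: add edge 1-7 (w=7); MST = {0-4(w=3) 0-7(w=2) 1-7(w=7) 4-6(w=2) 4-8(w=1) 5-7(w=2)}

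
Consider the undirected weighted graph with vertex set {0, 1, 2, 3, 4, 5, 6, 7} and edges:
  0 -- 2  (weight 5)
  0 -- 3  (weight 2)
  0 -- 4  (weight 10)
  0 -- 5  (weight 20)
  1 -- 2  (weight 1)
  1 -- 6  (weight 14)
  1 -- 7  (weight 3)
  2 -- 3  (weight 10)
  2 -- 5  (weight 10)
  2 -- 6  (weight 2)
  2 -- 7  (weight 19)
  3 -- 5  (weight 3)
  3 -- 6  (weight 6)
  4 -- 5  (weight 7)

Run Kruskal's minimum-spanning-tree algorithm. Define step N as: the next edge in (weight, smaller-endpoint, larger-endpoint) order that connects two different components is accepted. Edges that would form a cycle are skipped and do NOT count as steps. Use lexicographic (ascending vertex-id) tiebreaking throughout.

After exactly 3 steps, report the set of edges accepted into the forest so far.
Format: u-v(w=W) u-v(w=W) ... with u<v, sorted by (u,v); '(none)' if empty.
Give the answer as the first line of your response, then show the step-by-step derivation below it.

0-3(w=2) 1-2(w=1) 2-6(w=2)

step 1: add edge 1-2 (w=1); MST = {1-2(w=1)}
step 2: add edge 0-3 (w=2); MST = {0-3(w=2) 1-2(w=1)}
step 3: add edge 2-6 (w=2); MST = {0-3(w=2) 1-2(w=1) 2-6(w=2)}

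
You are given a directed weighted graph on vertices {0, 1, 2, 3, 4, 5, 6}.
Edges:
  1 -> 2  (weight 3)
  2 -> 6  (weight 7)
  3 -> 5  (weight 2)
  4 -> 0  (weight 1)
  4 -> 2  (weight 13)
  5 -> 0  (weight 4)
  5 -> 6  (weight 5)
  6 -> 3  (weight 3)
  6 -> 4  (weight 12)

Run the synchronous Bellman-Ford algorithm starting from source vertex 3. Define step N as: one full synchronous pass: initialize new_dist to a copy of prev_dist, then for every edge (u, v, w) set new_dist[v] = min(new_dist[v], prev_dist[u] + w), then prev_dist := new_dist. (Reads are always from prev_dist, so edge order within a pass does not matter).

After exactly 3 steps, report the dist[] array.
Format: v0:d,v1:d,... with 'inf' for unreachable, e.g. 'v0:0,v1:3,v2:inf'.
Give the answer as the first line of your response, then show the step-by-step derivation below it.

v0:6,v1:inf,v2:inf,v3:0,v4:19,v5:2,v6:7

step 1: dist = v0:inf,v1:inf,v2:inf,v3:0,v4:inf,v5:2,v6:inf
step 2: dist = v0:6,v1:inf,v2:inf,v3:0,v4:inf,v5:2,v6:7
step 3: dist = v0:6,v1:inf,v2:inf,v3:0,v4:19,v5:2,v6:7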